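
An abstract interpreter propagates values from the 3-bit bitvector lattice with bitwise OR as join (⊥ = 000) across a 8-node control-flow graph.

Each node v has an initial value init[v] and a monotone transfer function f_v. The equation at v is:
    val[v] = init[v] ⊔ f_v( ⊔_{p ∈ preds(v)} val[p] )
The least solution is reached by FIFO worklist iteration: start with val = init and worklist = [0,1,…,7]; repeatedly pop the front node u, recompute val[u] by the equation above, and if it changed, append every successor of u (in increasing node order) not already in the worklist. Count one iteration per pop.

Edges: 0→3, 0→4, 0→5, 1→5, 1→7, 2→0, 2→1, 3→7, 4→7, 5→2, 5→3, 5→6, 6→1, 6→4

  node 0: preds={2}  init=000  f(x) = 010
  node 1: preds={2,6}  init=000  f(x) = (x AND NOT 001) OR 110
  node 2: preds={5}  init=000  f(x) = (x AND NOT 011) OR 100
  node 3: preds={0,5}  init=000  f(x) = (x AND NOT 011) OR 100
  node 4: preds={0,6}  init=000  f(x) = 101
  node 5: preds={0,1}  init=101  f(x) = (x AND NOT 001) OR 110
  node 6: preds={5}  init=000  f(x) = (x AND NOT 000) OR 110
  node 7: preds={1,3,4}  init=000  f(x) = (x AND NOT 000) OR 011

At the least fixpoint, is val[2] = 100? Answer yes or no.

yes

Worklist (13 pops):
  #1 pop 0: in=000 → 010 (was 000); enqueue []
  #2 pop 1: in=000 → 110 (was 000); enqueue []
  #3 pop 2: in=101 → 100 (was 000); enqueue [0,1]
  #4 pop 3: in=111 → 100 (was 000); enqueue []
  #5 pop 4: in=010 → 101 (was 000); enqueue []
  #6 pop 5: in=110 → 111 (was 101); enqueue [2,3]
  #7 pop 6: in=111 → 111 (was 000); enqueue [4]
  #8 pop 7: in=111 → 111 (was 000); enqueue []
  #9 pop 0: in=100 → 010 (no change)
  #10 pop 1: in=111 → 110 (no change)
  #11 pop 2: in=111 → 100 (no change)
  #12 pop 3: in=111 → 100 (no change)
  #13 pop 4: in=111 → 101 (no change)

Fixpoint:
  val[0] = 010
  val[1] = 110
  val[2] = 100
  val[3] = 100
  val[4] = 101
  val[5] = 111
  val[6] = 111
  val[7] = 111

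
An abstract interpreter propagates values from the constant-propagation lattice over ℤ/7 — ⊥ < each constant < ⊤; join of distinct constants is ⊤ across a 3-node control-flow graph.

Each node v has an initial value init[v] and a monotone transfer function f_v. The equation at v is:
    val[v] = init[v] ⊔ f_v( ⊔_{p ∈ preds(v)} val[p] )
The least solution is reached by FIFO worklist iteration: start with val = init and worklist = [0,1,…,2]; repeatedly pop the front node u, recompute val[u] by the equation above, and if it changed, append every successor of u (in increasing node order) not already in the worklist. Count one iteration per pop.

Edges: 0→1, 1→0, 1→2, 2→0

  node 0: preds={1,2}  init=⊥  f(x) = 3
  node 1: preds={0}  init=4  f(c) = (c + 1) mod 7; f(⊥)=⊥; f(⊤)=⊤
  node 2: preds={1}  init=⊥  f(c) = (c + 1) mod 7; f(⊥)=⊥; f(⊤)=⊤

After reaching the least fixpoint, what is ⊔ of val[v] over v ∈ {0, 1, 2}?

Worklist (4 pops):
  #1 pop 0: in=4 → 3 (was ⊥); enqueue []
  #2 pop 1: in=3 → 4 (no change)
  #3 pop 2: in=4 → 5 (was ⊥); enqueue [0]
  #4 pop 0: in=⊤ → 3 (no change)

Fixpoint:
  val[0] = 3
  val[1] = 4
  val[2] = 5

⊤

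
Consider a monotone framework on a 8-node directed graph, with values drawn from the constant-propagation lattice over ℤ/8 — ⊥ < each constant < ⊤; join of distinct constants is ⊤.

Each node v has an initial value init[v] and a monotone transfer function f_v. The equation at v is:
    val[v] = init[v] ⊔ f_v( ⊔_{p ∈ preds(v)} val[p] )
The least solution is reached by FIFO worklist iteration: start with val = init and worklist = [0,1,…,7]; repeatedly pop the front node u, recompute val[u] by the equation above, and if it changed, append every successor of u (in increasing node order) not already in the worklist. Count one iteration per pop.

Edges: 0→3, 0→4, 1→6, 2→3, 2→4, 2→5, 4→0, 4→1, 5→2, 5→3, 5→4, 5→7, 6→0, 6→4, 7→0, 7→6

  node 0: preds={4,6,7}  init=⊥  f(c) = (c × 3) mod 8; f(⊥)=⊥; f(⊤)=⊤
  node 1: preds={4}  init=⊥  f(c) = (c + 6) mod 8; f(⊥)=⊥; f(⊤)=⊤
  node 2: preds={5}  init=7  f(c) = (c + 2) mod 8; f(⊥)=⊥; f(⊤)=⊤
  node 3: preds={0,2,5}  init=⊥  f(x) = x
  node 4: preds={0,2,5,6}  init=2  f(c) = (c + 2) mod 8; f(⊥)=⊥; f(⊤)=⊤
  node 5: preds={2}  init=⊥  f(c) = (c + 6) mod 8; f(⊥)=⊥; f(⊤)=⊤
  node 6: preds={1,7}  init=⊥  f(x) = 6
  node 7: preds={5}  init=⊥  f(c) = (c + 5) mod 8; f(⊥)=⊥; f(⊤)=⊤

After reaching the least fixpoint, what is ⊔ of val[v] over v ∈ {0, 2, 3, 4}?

⊤

Iteration log — 14 steps:
  step 1. node 0  ⊔preds=2  new=6  old=⊥  +wl: 
  step 2. node 1  ⊔preds=2  new=0  old=⊥  +wl: 
  step 3. node 2  ⊔preds=⊥  new=7  stable
  step 4. node 3  ⊔preds=⊤  new=⊤  old=⊥  +wl: 
  step 5. node 4  ⊔preds=⊤  new=⊤  old=2  +wl: 0,1
  step 6. node 5  ⊔preds=7  new=5  old=⊥  +wl: 2,3,4
  step 7. node 6  ⊔preds=0  new=6  old=⊥  +wl: 
  step 8. node 7  ⊔preds=5  new=2  old=⊥  +wl: 6
  step 9. node 0  ⊔preds=⊤  new=⊤  old=6  +wl: 
  step 10. node 1  ⊔preds=⊤  new=⊤  old=0  +wl: 
  step 11. node 2  ⊔preds=5  new=7  stable
  step 12. node 3  ⊔preds=⊤  new=⊤  stable
  step 13. node 4  ⊔preds=⊤  new=⊤  stable
  step 14. node 6  ⊔preds=⊤  new=6  stable

Least fixpoint reached:
  node 0: ⊤
  node 1: ⊤
  node 2: 7
  node 3: ⊤
  node 4: ⊤
  node 5: 5
  node 6: 6
  node 7: 2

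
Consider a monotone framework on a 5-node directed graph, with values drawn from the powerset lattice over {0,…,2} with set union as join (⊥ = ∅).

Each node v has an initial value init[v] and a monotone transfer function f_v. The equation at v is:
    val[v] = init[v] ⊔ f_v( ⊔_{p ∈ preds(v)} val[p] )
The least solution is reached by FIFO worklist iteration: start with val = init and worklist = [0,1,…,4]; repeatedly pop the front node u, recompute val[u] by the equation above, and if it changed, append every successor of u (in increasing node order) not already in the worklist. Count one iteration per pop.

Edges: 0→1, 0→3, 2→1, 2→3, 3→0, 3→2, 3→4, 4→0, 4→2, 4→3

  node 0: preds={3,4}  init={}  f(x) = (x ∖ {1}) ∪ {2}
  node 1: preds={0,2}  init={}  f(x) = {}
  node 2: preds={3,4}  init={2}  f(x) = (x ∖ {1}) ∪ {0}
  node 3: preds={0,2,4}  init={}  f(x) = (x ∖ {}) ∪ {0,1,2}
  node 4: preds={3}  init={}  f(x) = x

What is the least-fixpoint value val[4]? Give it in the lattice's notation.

{0,1,2}

Worklist (10 pops):
  #1 pop 0: in={} → {2} (was {}); enqueue []
  #2 pop 1: in={2} → {} (no change)
  #3 pop 2: in={} → {0,2} (was {2}); enqueue [1]
  #4 pop 3: in={0,2} → {0,1,2} (was {}); enqueue [0,2]
  #5 pop 4: in={0,1,2} → {0,1,2} (was {}); enqueue [3]
  #6 pop 1: in={0,2} → {} (no change)
  #7 pop 0: in={0,1,2} → {0,2} (was {2}); enqueue [1]
  #8 pop 2: in={0,1,2} → {0,2} (no change)
  #9 pop 3: in={0,1,2} → {0,1,2} (no change)
  #10 pop 1: in={0,2} → {} (no change)

Fixpoint:
  val[0] = {0,2}
  val[1] = {}
  val[2] = {0,2}
  val[3] = {0,1,2}
  val[4] = {0,1,2}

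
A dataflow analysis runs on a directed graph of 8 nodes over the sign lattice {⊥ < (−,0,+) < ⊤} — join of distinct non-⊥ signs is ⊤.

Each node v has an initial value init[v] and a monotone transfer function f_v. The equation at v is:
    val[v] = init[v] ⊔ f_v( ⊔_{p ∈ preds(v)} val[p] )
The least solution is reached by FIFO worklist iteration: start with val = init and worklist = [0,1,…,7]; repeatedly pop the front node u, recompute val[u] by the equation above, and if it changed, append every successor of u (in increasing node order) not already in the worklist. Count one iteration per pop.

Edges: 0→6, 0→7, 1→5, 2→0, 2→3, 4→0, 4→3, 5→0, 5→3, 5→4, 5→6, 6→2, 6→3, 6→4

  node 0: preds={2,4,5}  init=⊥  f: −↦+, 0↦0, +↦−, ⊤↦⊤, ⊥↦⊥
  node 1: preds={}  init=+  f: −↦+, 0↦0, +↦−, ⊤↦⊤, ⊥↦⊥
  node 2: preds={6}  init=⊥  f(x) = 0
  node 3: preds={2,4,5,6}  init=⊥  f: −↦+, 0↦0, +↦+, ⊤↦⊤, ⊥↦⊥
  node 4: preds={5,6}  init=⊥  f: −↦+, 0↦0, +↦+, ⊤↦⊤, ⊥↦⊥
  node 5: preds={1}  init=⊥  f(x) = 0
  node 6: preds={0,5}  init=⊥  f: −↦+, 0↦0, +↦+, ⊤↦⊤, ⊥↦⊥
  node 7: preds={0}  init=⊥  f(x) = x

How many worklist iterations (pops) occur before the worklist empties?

Trace (16 dequeues):
  [1] u=0 | in ⊥ | out ⊥ | ==
  [2] u=1 | in ⊥ | out + | ==
  [3] u=2 | in ⊥ | out 0 | prev ⊥ | push {0}
  [4] u=3 | in 0 | out 0 | prev ⊥ | push {}
  [5] u=4 | in ⊥ | out ⊥ | ==
  [6] u=5 | in + | out 0 | prev ⊥ | push {3,4}
  [7] u=6 | in 0 | out 0 | prev ⊥ | push {2}
  [8] u=7 | in ⊥ | out ⊥ | ==
  [9] u=0 | in 0 | out 0 | prev ⊥ | push {6,7}
  [10] u=3 | in 0 | out 0 | ==
  [11] u=4 | in 0 | out 0 | prev ⊥ | push {0,3}
  [12] u=2 | in 0 | out 0 | ==
  [13] u=6 | in 0 | out 0 | ==
  [14] u=7 | in 0 | out 0 | prev ⊥ | push {}
  [15] u=0 | in 0 | out 0 | ==
  [16] u=3 | in 0 | out 0 | ==

Converged values:
  [0] 0
  [1] +
  [2] 0
  [3] 0
  [4] 0
  [5] 0
  [6] 0
  [7] 0

16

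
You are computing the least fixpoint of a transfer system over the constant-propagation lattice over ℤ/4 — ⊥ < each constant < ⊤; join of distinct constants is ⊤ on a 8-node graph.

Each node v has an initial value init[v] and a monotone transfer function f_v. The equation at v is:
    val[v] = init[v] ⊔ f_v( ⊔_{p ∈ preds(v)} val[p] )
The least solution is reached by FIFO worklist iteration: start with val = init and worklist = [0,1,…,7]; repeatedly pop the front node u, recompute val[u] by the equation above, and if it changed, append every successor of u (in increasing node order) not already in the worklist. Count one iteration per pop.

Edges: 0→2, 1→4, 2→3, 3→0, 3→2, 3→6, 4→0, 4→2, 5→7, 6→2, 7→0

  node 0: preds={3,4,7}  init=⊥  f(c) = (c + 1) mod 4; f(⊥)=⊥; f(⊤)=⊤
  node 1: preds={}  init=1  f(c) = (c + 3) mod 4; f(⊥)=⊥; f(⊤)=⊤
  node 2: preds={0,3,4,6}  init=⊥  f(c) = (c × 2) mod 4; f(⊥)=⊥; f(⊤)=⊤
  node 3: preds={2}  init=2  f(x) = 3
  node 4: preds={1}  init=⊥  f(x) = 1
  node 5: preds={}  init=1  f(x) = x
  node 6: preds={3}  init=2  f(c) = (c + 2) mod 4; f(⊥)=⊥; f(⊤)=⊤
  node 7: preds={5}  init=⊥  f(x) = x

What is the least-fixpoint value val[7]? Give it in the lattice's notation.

Worklist (10 pops):
  #1 pop 0: in=2 → 3 (was ⊥); enqueue []
  #2 pop 1: in=⊥ → 1 (no change)
  #3 pop 2: in=⊤ → ⊤ (was ⊥); enqueue []
  #4 pop 3: in=⊤ → ⊤ (was 2); enqueue [0,2]
  #5 pop 4: in=1 → 1 (was ⊥); enqueue []
  #6 pop 5: in=⊥ → 1 (no change)
  #7 pop 6: in=⊤ → ⊤ (was 2); enqueue []
  #8 pop 7: in=1 → 1 (was ⊥); enqueue []
  #9 pop 0: in=⊤ → ⊤ (was 3); enqueue []
  #10 pop 2: in=⊤ → ⊤ (no change)

Fixpoint:
  val[0] = ⊤
  val[1] = 1
  val[2] = ⊤
  val[3] = ⊤
  val[4] = 1
  val[5] = 1
  val[6] = ⊤
  val[7] = 1

1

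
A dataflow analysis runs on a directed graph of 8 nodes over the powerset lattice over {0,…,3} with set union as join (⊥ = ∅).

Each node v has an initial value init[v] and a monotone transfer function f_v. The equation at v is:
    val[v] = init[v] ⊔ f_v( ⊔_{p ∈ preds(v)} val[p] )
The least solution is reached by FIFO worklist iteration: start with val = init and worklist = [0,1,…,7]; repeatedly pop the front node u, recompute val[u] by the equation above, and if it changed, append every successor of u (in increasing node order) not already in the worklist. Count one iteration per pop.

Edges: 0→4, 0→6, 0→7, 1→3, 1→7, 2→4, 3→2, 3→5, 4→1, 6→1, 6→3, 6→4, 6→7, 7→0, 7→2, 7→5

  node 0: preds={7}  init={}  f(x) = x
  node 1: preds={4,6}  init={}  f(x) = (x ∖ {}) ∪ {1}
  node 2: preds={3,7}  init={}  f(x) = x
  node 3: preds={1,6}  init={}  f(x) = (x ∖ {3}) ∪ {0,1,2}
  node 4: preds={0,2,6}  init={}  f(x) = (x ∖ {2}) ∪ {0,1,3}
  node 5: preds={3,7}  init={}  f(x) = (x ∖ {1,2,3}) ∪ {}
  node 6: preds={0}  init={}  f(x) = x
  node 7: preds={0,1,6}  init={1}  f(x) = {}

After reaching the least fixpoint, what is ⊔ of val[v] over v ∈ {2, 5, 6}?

{0,1,2}

Trace (13 dequeues):
  [1] u=0 | in {1} | out {1} | prev {} | push {}
  [2] u=1 | in {} | out {1} | prev {} | push {}
  [3] u=2 | in {1} | out {1} | prev {} | push {}
  [4] u=3 | in {1} | out {0,1,2} | prev {} | push {2}
  [5] u=4 | in {1} | out {0,1,3} | prev {} | push {1}
  [6] u=5 | in {0,1,2} | out {0} | prev {} | push {}
  [7] u=6 | in {1} | out {1} | prev {} | push {3,4}
  [8] u=7 | in {1} | out {1} | ==
  [9] u=2 | in {0,1,2} | out {0,1,2} | prev {1} | push {}
  [10] u=1 | in {0,1,3} | out {0,1,3} | prev {1} | push {7}
  [11] u=3 | in {0,1,3} | out {0,1,2} | ==
  [12] u=4 | in {0,1,2} | out {0,1,3} | ==
  [13] u=7 | in {0,1,3} | out {1} | ==

Converged values:
  [0] {1}
  [1] {0,1,3}
  [2] {0,1,2}
  [3] {0,1,2}
  [4] {0,1,3}
  [5] {0}
  [6] {1}
  [7] {1}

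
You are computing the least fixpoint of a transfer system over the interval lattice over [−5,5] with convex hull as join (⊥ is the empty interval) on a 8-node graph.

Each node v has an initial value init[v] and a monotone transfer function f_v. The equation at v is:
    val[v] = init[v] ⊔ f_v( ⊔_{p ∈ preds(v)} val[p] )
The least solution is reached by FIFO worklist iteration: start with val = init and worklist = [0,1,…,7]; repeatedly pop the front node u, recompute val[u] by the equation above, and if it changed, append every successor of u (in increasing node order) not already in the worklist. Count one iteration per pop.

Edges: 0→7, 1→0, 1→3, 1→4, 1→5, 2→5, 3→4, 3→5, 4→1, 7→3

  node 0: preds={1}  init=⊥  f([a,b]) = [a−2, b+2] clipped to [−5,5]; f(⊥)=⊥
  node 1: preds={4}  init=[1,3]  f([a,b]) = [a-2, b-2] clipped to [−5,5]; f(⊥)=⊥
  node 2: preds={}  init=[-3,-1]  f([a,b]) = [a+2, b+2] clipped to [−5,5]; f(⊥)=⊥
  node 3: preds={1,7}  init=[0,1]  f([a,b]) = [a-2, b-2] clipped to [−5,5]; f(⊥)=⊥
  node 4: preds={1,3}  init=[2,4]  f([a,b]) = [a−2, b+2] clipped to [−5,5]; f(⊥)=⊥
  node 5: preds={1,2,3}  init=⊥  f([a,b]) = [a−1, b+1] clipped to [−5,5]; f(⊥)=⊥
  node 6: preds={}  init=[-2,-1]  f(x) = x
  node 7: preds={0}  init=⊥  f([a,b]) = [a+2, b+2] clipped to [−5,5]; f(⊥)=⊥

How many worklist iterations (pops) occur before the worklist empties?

Trace (19 dequeues):
  [1] u=0 | in [1,3] | out [-1,5] | prev ⊥ | push {}
  [2] u=1 | in [2,4] | out [0,3] | prev [1,3] | push {0}
  [3] u=2 | in ⊥ | out [-3,-1] | ==
  [4] u=3 | in [0,3] | out [-2,1] | prev [0,1] | push {}
  [5] u=4 | in [-2,3] | out [-4,5] | prev [2,4] | push {1}
  [6] u=5 | in [-3,3] | out [-4,4] | prev ⊥ | push {}
  [7] u=6 | in ⊥ | out [-2,-1] | ==
  [8] u=7 | in [-1,5] | out [1,5] | prev ⊥ | push {3}
  [9] u=0 | in [0,3] | out [-2,5] | prev [-1,5] | push {7}
  [10] u=1 | in [-4,5] | out [-5,3] | prev [0,3] | push {0,4,5}
  [11] u=3 | in [-5,5] | out [-5,3] | prev [-2,1] | push {}
  [12] u=7 | in [-2,5] | out [0,5] | prev [1,5] | push {3}
  [13] u=0 | in [-5,3] | out [-5,5] | prev [-2,5] | push {7}
  [14] u=4 | in [-5,3] | out [-5,5] | prev [-4,5] | push {1}
  [15] u=5 | in [-5,3] | out [-5,4] | prev [-4,4] | push {}
  [16] u=3 | in [-5,5] | out [-5,3] | ==
  [17] u=7 | in [-5,5] | out [-3,5] | prev [0,5] | push {3}
  [18] u=1 | in [-5,5] | out [-5,3] | ==
  [19] u=3 | in [-5,5] | out [-5,3] | ==

Converged values:
  [0] [-5,5]
  [1] [-5,3]
  [2] [-3,-1]
  [3] [-5,3]
  [4] [-5,5]
  [5] [-5,4]
  [6] [-2,-1]
  [7] [-3,5]

19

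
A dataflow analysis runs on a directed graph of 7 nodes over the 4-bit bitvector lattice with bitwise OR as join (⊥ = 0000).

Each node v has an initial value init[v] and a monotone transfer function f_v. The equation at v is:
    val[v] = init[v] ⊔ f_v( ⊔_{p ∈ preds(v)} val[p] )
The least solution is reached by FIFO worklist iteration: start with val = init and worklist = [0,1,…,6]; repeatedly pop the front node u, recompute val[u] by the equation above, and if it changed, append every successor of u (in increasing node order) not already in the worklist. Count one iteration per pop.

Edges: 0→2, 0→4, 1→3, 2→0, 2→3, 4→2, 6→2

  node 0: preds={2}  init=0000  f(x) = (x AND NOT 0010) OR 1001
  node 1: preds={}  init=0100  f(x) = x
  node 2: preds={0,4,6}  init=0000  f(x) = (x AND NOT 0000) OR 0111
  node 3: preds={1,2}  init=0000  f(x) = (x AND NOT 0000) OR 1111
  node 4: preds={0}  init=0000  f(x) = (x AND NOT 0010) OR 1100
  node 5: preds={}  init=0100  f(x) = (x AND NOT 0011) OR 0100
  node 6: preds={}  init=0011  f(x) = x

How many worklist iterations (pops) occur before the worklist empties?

Worklist (10 pops):
  #1 pop 0: in=0000 → 1001 (was 0000); enqueue []
  #2 pop 1: in=0000 → 0100 (no change)
  #3 pop 2: in=1011 → 1111 (was 0000); enqueue [0]
  #4 pop 3: in=1111 → 1111 (was 0000); enqueue []
  #5 pop 4: in=1001 → 1101 (was 0000); enqueue [2]
  #6 pop 5: in=0000 → 0100 (no change)
  #7 pop 6: in=0000 → 0011 (no change)
  #8 pop 0: in=1111 → 1101 (was 1001); enqueue [4]
  #9 pop 2: in=1111 → 1111 (no change)
  #10 pop 4: in=1101 → 1101 (no change)

Fixpoint:
  val[0] = 1101
  val[1] = 0100
  val[2] = 1111
  val[3] = 1111
  val[4] = 1101
  val[5] = 0100
  val[6] = 0011

10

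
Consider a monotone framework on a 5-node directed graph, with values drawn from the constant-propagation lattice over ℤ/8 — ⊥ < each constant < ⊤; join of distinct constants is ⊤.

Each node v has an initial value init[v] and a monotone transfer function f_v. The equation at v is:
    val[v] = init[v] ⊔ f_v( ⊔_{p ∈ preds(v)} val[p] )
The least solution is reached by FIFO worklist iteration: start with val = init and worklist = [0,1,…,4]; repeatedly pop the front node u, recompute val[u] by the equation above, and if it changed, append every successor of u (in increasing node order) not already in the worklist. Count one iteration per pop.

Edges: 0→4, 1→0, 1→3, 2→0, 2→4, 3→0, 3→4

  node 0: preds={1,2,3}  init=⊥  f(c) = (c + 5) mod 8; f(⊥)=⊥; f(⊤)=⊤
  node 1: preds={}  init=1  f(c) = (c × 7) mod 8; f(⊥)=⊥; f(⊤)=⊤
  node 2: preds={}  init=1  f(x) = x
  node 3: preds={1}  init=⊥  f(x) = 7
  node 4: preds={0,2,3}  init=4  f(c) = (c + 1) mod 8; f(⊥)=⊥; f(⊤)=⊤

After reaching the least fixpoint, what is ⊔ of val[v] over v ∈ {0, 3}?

⊤

Iteration log — 7 steps:
  step 1. node 0  ⊔preds=1  new=6  old=⊥  +wl: 
  step 2. node 1  ⊔preds=⊥  new=1  stable
  step 3. node 2  ⊔preds=⊥  new=1  stable
  step 4. node 3  ⊔preds=1  new=7  old=⊥  +wl: 0
  step 5. node 4  ⊔preds=⊤  new=⊤  old=4  +wl: 
  step 6. node 0  ⊔preds=⊤  new=⊤  old=6  +wl: 4
  step 7. node 4  ⊔preds=⊤  new=⊤  stable

Least fixpoint reached:
  node 0: ⊤
  node 1: 1
  node 2: 1
  node 3: 7
  node 4: ⊤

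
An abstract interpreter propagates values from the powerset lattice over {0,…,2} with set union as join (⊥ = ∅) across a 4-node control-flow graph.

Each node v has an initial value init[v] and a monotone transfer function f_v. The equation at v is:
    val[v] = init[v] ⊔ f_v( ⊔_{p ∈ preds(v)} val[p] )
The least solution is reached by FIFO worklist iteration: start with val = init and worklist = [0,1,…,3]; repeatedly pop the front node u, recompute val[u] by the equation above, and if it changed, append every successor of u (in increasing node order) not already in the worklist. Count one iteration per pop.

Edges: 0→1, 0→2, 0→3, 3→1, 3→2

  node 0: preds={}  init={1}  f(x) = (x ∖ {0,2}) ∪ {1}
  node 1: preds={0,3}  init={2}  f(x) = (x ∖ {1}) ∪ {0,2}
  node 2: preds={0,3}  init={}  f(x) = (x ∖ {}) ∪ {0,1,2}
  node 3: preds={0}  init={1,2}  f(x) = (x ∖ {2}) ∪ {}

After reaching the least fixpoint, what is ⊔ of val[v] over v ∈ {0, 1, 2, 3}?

Trace (4 dequeues):
  [1] u=0 | in {} | out {1} | ==
  [2] u=1 | in {1,2} | out {0,2} | prev {2} | push {}
  [3] u=2 | in {1,2} | out {0,1,2} | prev {} | push {}
  [4] u=3 | in {1} | out {1,2} | ==

Converged values:
  [0] {1}
  [1] {0,2}
  [2] {0,1,2}
  [3] {1,2}

{0,1,2}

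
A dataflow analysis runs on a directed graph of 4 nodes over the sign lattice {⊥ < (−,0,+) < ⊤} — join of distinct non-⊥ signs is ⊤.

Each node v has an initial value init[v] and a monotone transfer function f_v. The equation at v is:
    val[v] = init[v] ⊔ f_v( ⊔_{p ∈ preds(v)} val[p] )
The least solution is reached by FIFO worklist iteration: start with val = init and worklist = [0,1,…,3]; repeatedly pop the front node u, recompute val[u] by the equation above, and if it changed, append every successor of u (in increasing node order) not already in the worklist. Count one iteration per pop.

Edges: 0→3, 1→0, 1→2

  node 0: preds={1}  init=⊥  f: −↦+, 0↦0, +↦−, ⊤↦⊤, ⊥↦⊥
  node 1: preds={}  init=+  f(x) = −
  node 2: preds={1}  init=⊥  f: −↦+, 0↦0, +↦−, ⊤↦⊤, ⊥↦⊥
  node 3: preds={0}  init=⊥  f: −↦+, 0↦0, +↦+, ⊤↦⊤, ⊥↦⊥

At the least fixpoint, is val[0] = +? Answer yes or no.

no

Worklist (6 pops):
  #1 pop 0: in=+ → − (was ⊥); enqueue []
  #2 pop 1: in=⊥ → ⊤ (was +); enqueue [0]
  #3 pop 2: in=⊤ → ⊤ (was ⊥); enqueue []
  #4 pop 3: in=− → + (was ⊥); enqueue []
  #5 pop 0: in=⊤ → ⊤ (was −); enqueue [3]
  #6 pop 3: in=⊤ → ⊤ (was +); enqueue []

Fixpoint:
  val[0] = ⊤
  val[1] = ⊤
  val[2] = ⊤
  val[3] = ⊤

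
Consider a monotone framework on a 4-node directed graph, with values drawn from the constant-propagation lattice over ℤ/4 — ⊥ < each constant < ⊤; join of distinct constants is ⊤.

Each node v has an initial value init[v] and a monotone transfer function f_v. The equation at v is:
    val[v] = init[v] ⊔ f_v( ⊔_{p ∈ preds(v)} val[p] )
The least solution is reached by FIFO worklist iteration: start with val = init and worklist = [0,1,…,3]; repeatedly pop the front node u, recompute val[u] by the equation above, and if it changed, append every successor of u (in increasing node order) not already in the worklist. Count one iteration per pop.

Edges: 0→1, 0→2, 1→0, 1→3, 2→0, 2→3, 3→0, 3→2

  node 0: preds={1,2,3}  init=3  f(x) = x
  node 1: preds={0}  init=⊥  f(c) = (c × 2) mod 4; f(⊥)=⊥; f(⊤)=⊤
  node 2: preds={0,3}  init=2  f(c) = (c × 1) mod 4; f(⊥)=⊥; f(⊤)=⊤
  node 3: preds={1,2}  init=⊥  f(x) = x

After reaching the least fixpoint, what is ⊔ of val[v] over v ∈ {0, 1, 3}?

Iteration log — 6 steps:
  step 1. node 0  ⊔preds=2  new=⊤  old=3  +wl: 
  step 2. node 1  ⊔preds=⊤  new=⊤  old=⊥  +wl: 0
  step 3. node 2  ⊔preds=⊤  new=⊤  old=2  +wl: 
  step 4. node 3  ⊔preds=⊤  new=⊤  old=⊥  +wl: 2
  step 5. node 0  ⊔preds=⊤  new=⊤  stable
  step 6. node 2  ⊔preds=⊤  new=⊤  stable

Least fixpoint reached:
  node 0: ⊤
  node 1: ⊤
  node 2: ⊤
  node 3: ⊤

⊤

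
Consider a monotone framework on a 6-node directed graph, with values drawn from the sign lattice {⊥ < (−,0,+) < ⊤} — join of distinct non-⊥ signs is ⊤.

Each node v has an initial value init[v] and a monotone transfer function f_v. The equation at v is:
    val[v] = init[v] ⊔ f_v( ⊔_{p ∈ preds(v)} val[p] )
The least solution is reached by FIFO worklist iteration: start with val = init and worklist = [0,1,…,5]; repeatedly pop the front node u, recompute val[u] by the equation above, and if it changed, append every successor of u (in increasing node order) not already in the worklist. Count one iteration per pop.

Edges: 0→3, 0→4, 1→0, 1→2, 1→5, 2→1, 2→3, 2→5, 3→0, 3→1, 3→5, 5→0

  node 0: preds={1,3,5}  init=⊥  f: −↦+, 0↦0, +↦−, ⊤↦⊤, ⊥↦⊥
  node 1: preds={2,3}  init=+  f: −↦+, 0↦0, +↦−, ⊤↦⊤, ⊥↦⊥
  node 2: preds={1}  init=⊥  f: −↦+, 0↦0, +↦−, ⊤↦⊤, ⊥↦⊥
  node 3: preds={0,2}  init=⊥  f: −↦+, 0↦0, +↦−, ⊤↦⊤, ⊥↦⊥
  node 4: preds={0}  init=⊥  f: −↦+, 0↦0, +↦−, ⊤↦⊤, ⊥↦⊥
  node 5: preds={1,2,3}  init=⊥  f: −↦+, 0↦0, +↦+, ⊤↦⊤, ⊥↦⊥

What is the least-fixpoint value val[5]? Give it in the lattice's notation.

⊤

Iteration log — 15 steps:
  step 1. node 0  ⊔preds=+  new=−  old=⊥  +wl: 
  step 2. node 1  ⊔preds=⊥  new=+  stable
  step 3. node 2  ⊔preds=+  new=−  old=⊥  +wl: 1
  step 4. node 3  ⊔preds=−  new=+  old=⊥  +wl: 0
  step 5. node 4  ⊔preds=−  new=+  old=⊥  +wl: 
  step 6. node 5  ⊔preds=⊤  new=⊤  old=⊥  +wl: 
  step 7. node 1  ⊔preds=⊤  new=⊤  old=+  +wl: 2,5
  step 8. node 0  ⊔preds=⊤  new=⊤  old=−  +wl: 3,4
  step 9. node 2  ⊔preds=⊤  new=⊤  old=−  +wl: 1
  step 10. node 5  ⊔preds=⊤  new=⊤  stable
  step 11. node 3  ⊔preds=⊤  new=⊤  old=+  +wl: 0,5
  step 12. node 4  ⊔preds=⊤  new=⊤  old=+  +wl: 
  step 13. node 1  ⊔preds=⊤  new=⊤  stable
  step 14. node 0  ⊔preds=⊤  new=⊤  stable
  step 15. node 5  ⊔preds=⊤  new=⊤  stable

Least fixpoint reached:
  node 0: ⊤
  node 1: ⊤
  node 2: ⊤
  node 3: ⊤
  node 4: ⊤
  node 5: ⊤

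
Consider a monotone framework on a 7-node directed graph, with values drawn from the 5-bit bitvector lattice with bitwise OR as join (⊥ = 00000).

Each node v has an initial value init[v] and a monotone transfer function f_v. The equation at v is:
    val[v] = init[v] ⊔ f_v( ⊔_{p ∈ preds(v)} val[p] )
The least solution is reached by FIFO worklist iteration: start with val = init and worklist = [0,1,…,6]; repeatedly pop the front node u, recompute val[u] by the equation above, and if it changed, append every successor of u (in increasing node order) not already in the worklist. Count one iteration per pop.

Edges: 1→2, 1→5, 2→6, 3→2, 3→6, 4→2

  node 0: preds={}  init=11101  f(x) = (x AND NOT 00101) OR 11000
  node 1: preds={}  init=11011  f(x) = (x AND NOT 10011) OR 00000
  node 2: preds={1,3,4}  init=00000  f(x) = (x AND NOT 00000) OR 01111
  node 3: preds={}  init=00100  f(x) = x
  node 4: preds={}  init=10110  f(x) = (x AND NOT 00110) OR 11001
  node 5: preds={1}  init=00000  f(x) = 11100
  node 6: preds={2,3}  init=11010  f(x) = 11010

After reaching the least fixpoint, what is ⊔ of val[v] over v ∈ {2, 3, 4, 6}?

11111

Worklist (8 pops):
  #1 pop 0: in=00000 → 11101 (no change)
  #2 pop 1: in=00000 → 11011 (no change)
  #3 pop 2: in=11111 → 11111 (was 00000); enqueue []
  #4 pop 3: in=00000 → 00100 (no change)
  #5 pop 4: in=00000 → 11111 (was 10110); enqueue [2]
  #6 pop 5: in=11011 → 11100 (was 00000); enqueue []
  #7 pop 6: in=11111 → 11010 (no change)
  #8 pop 2: in=11111 → 11111 (no change)

Fixpoint:
  val[0] = 11101
  val[1] = 11011
  val[2] = 11111
  val[3] = 00100
  val[4] = 11111
  val[5] = 11100
  val[6] = 11010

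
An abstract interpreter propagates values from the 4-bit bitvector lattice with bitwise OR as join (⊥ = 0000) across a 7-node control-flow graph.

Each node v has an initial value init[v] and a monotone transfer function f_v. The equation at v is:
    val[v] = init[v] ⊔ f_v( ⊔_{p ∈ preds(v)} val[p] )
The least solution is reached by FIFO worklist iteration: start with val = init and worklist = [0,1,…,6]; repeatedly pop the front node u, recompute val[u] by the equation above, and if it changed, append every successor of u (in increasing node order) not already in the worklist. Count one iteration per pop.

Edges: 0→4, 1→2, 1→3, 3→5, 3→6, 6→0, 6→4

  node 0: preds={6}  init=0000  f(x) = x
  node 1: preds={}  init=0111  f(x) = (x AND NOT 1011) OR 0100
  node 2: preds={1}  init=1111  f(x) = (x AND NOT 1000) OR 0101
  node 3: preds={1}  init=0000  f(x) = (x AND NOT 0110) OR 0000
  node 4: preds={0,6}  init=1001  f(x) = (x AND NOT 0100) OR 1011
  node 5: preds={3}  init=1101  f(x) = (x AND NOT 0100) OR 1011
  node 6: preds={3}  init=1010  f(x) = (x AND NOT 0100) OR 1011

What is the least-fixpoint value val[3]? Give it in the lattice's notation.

Iteration log — 9 steps:
  step 1. node 0  ⊔preds=1010  new=1010  old=0000  +wl: 
  step 2. node 1  ⊔preds=0000  new=0111  stable
  step 3. node 2  ⊔preds=0111  new=1111  stable
  step 4. node 3  ⊔preds=0111  new=0001  old=0000  +wl: 
  step 5. node 4  ⊔preds=1010  new=1011  old=1001  +wl: 
  step 6. node 5  ⊔preds=0001  new=1111  old=1101  +wl: 
  step 7. node 6  ⊔preds=0001  new=1011  old=1010  +wl: 0,4
  step 8. node 0  ⊔preds=1011  new=1011  old=1010  +wl: 
  step 9. node 4  ⊔preds=1011  new=1011  stable

Least fixpoint reached:
  node 0: 1011
  node 1: 0111
  node 2: 1111
  node 3: 0001
  node 4: 1011
  node 5: 1111
  node 6: 1011

0001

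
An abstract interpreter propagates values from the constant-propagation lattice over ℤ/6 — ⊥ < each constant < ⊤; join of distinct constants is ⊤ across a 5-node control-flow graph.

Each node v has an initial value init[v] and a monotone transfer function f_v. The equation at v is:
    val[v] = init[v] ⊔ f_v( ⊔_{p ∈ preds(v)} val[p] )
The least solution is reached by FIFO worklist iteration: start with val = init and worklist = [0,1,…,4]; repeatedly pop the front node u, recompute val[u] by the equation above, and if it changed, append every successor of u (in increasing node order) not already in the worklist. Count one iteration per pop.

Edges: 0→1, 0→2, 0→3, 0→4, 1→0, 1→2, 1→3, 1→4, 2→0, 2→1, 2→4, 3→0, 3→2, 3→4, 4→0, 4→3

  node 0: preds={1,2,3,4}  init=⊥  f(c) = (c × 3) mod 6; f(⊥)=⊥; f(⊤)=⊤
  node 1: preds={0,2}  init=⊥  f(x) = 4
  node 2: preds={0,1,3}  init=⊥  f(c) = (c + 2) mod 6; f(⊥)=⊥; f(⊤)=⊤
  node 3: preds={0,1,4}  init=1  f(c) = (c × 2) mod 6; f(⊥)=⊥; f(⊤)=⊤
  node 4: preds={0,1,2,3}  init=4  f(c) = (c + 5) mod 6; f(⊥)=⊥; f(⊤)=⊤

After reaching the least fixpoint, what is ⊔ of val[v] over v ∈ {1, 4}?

Worklist (9 pops):
  #1 pop 0: in=⊤ → ⊤ (was ⊥); enqueue []
  #2 pop 1: in=⊤ → 4 (was ⊥); enqueue [0]
  #3 pop 2: in=⊤ → ⊤ (was ⊥); enqueue [1]
  #4 pop 3: in=⊤ → ⊤ (was 1); enqueue [2]
  #5 pop 4: in=⊤ → ⊤ (was 4); enqueue [3]
  #6 pop 0: in=⊤ → ⊤ (no change)
  #7 pop 1: in=⊤ → 4 (no change)
  #8 pop 2: in=⊤ → ⊤ (no change)
  #9 pop 3: in=⊤ → ⊤ (no change)

Fixpoint:
  val[0] = ⊤
  val[1] = 4
  val[2] = ⊤
  val[3] = ⊤
  val[4] = ⊤

⊤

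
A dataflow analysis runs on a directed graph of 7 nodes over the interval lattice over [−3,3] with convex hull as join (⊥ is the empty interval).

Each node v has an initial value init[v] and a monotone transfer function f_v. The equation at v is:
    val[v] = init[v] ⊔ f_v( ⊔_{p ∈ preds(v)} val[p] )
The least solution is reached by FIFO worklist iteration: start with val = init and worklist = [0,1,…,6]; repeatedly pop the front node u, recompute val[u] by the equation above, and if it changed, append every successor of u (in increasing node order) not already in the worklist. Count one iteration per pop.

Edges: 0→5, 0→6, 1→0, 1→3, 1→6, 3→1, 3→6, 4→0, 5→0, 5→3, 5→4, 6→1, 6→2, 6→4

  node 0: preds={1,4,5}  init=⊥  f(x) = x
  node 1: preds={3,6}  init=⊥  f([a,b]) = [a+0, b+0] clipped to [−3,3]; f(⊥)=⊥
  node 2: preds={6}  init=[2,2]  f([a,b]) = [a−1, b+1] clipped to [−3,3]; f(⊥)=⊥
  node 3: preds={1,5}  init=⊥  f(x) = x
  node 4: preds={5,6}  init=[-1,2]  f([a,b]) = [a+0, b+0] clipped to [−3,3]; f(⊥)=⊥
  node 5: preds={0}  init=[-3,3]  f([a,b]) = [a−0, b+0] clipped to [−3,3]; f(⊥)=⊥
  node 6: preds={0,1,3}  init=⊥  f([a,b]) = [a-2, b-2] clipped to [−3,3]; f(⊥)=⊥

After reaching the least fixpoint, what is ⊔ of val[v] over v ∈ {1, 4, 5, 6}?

Worklist (13 pops):
  #1 pop 0: in=[-3,3] → [-3,3] (was ⊥); enqueue []
  #2 pop 1: in=⊥ → ⊥ (no change)
  #3 pop 2: in=⊥ → [2,2] (no change)
  #4 pop 3: in=[-3,3] → [-3,3] (was ⊥); enqueue [1]
  #5 pop 4: in=[-3,3] → [-3,3] (was [-1,2]); enqueue [0]
  #6 pop 5: in=[-3,3] → [-3,3] (no change)
  #7 pop 6: in=[-3,3] → [-3,1] (was ⊥); enqueue [2,4]
  #8 pop 1: in=[-3,3] → [-3,3] (was ⊥); enqueue [3,6]
  #9 pop 0: in=[-3,3] → [-3,3] (no change)
  #10 pop 2: in=[-3,1] → [-3,2] (was [2,2]); enqueue []
  #11 pop 4: in=[-3,3] → [-3,3] (no change)
  #12 pop 3: in=[-3,3] → [-3,3] (no change)
  #13 pop 6: in=[-3,3] → [-3,1] (no change)

Fixpoint:
  val[0] = [-3,3]
  val[1] = [-3,3]
  val[2] = [-3,2]
  val[3] = [-3,3]
  val[4] = [-3,3]
  val[5] = [-3,3]
  val[6] = [-3,1]

[-3,3]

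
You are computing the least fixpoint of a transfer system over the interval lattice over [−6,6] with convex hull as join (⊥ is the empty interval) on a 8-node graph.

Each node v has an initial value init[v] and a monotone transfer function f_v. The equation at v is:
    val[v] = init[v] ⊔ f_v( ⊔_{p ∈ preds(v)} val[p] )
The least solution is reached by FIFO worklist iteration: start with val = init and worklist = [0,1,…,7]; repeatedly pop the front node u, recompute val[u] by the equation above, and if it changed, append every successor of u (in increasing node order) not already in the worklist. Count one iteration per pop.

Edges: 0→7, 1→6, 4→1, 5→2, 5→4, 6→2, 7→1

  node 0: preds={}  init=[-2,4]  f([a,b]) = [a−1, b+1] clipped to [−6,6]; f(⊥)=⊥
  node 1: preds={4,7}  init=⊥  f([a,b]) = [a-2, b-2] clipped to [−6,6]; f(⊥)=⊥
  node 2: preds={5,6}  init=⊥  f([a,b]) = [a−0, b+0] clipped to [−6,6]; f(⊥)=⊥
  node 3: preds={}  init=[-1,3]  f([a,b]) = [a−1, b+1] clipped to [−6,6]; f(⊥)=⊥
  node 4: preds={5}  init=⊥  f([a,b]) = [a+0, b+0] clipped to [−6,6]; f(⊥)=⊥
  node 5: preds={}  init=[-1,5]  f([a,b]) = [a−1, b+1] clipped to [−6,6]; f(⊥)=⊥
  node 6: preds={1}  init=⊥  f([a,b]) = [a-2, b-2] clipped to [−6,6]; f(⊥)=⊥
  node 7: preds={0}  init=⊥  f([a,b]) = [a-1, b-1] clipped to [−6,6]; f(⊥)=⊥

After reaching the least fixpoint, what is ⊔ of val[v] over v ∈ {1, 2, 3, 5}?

[-6,5]

Trace (11 dequeues):
  [1] u=0 | in ⊥ | out [-2,4] | ==
  [2] u=1 | in ⊥ | out ⊥ | ==
  [3] u=2 | in [-1,5] | out [-1,5] | prev ⊥ | push {}
  [4] u=3 | in ⊥ | out [-1,3] | ==
  [5] u=4 | in [-1,5] | out [-1,5] | prev ⊥ | push {1}
  [6] u=5 | in ⊥ | out [-1,5] | ==
  [7] u=6 | in ⊥ | out ⊥ | ==
  [8] u=7 | in [-2,4] | out [-3,3] | prev ⊥ | push {}
  [9] u=1 | in [-3,5] | out [-5,3] | prev ⊥ | push {6}
  [10] u=6 | in [-5,3] | out [-6,1] | prev ⊥ | push {2}
  [11] u=2 | in [-6,5] | out [-6,5] | prev [-1,5] | push {}

Converged values:
  [0] [-2,4]
  [1] [-5,3]
  [2] [-6,5]
  [3] [-1,3]
  [4] [-1,5]
  [5] [-1,5]
  [6] [-6,1]
  [7] [-3,3]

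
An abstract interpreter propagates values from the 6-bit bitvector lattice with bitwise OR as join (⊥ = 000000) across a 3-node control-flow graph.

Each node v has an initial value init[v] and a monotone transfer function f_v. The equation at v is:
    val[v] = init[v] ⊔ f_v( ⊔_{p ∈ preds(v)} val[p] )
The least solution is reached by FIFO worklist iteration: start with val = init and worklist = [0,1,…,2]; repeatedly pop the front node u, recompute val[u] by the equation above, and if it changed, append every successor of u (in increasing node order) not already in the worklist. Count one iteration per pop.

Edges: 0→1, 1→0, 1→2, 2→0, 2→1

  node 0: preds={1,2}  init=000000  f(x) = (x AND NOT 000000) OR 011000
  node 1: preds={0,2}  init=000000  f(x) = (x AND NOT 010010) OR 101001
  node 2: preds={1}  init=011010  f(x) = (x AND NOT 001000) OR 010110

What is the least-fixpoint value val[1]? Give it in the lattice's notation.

Iteration log — 7 steps:
  step 1. node 0  ⊔preds=011010  new=011010  old=000000  +wl: 
  step 2. node 1  ⊔preds=011010  new=101001  old=000000  +wl: 0
  step 3. node 2  ⊔preds=101001  new=111111  old=011010  +wl: 1
  step 4. node 0  ⊔preds=111111  new=111111  old=011010  +wl: 
  step 5. node 1  ⊔preds=111111  new=101101  old=101001  +wl: 0,2
  step 6. node 0  ⊔preds=111111  new=111111  stable
  step 7. node 2  ⊔preds=101101  new=111111  stable

Least fixpoint reached:
  node 0: 111111
  node 1: 101101
  node 2: 111111

101101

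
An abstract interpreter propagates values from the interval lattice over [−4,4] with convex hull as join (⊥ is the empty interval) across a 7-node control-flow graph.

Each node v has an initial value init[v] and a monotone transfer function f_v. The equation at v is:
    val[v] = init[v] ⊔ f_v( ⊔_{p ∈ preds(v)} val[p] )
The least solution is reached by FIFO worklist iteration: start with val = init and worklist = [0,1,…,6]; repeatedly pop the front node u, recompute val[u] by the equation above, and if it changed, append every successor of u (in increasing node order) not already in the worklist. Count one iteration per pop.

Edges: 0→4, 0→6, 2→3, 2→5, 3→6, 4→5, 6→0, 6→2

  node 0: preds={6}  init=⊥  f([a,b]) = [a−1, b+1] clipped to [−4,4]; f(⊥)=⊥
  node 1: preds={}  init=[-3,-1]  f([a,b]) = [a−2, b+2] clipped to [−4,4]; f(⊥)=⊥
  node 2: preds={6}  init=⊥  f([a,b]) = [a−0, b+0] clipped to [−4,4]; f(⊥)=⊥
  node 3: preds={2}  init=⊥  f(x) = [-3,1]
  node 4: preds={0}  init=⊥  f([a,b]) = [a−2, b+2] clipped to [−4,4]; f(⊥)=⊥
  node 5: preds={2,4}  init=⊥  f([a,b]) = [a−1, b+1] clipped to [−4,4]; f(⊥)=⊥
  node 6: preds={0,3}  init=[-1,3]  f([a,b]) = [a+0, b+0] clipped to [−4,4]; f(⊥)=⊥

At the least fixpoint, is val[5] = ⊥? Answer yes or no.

Iteration log — 17 steps:
  step 1. node 0  ⊔preds=[-1,3]  new=[-2,4]  old=⊥  +wl: 
  step 2. node 1  ⊔preds=⊥  new=[-3,-1]  stable
  step 3. node 2  ⊔preds=[-1,3]  new=[-1,3]  old=⊥  +wl: 
  step 4. node 3  ⊔preds=[-1,3]  new=[-3,1]  old=⊥  +wl: 
  step 5. node 4  ⊔preds=[-2,4]  new=[-4,4]  old=⊥  +wl: 
  step 6. node 5  ⊔preds=[-4,4]  new=[-4,4]  old=⊥  +wl: 
  step 7. node 6  ⊔preds=[-3,4]  new=[-3,4]  old=[-1,3]  +wl: 0,2
  step 8. node 0  ⊔preds=[-3,4]  new=[-4,4]  old=[-2,4]  +wl: 4,6
  step 9. node 2  ⊔preds=[-3,4]  new=[-3,4]  old=[-1,3]  +wl: 3,5
  step 10. node 4  ⊔preds=[-4,4]  new=[-4,4]  stable
  step 11. node 6  ⊔preds=[-4,4]  new=[-4,4]  old=[-3,4]  +wl: 0,2
  step 12. node 3  ⊔preds=[-3,4]  new=[-3,1]  stable
  step 13. node 5  ⊔preds=[-4,4]  new=[-4,4]  stable
  step 14. node 0  ⊔preds=[-4,4]  new=[-4,4]  stable
  step 15. node 2  ⊔preds=[-4,4]  new=[-4,4]  old=[-3,4]  +wl: 3,5
  step 16. node 3  ⊔preds=[-4,4]  new=[-3,1]  stable
  step 17. node 5  ⊔preds=[-4,4]  new=[-4,4]  stable

Least fixpoint reached:
  node 0: [-4,4]
  node 1: [-3,-1]
  node 2: [-4,4]
  node 3: [-3,1]
  node 4: [-4,4]
  node 5: [-4,4]
  node 6: [-4,4]

no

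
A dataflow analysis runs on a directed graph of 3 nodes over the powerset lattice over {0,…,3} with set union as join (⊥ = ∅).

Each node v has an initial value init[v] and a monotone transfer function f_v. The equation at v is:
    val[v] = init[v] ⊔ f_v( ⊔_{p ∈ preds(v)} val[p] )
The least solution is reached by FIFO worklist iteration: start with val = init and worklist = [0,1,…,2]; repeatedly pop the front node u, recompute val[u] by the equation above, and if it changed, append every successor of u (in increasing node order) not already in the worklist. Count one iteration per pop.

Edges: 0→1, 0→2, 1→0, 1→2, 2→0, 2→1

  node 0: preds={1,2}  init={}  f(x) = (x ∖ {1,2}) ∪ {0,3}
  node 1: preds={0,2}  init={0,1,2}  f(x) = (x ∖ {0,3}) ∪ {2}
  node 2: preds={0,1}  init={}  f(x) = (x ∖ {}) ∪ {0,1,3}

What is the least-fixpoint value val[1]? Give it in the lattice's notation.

{0,1,2}

Trace (5 dequeues):
  [1] u=0 | in {0,1,2} | out {0,3} | prev {} | push {}
  [2] u=1 | in {0,3} | out {0,1,2} | ==
  [3] u=2 | in {0,1,2,3} | out {0,1,2,3} | prev {} | push {0,1}
  [4] u=0 | in {0,1,2,3} | out {0,3} | ==
  [5] u=1 | in {0,1,2,3} | out {0,1,2} | ==

Converged values:
  [0] {0,3}
  [1] {0,1,2}
  [2] {0,1,2,3}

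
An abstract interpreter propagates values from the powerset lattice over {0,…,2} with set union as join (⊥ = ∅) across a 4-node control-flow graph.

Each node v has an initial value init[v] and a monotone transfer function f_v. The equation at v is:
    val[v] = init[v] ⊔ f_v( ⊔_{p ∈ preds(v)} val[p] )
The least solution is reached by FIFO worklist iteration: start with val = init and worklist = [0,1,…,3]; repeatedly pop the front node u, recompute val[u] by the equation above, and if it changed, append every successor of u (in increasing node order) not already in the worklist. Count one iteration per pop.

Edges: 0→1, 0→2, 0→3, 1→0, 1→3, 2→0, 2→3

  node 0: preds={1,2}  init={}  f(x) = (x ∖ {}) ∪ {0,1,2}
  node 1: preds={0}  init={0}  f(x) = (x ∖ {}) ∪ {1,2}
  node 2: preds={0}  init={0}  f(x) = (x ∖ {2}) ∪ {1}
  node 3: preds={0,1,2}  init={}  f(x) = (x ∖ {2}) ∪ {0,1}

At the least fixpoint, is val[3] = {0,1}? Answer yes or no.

yes

Worklist (5 pops):
  #1 pop 0: in={0} → {0,1,2} (was {}); enqueue []
  #2 pop 1: in={0,1,2} → {0,1,2} (was {0}); enqueue [0]
  #3 pop 2: in={0,1,2} → {0,1} (was {0}); enqueue []
  #4 pop 3: in={0,1,2} → {0,1} (was {}); enqueue []
  #5 pop 0: in={0,1,2} → {0,1,2} (no change)

Fixpoint:
  val[0] = {0,1,2}
  val[1] = {0,1,2}
  val[2] = {0,1}
  val[3] = {0,1}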